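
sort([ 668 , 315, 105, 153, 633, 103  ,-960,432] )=[ - 960,103 , 105, 153, 315, 432, 633, 668]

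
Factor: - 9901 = -9901^1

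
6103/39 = 6103/39 = 156.49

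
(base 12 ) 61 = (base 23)34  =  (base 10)73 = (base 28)2H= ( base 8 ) 111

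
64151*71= 4554721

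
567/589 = 567/589= 0.96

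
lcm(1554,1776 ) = 12432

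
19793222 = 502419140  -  482625918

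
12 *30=360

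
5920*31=183520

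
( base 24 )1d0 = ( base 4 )31320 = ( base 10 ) 888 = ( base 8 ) 1570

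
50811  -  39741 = 11070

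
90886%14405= 4456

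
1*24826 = 24826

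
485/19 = 485/19 = 25.53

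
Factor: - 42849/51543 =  - 69/83 = -3^1*23^1 * 83^( - 1)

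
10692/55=972/5 = 194.40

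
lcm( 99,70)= 6930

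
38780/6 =6463 + 1/3=6463.33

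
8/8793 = 8/8793=0.00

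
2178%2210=2178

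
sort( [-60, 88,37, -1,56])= [ - 60,-1,37,56,88]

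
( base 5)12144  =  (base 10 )924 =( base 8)1634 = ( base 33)s0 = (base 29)12P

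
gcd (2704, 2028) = 676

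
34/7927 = 34/7927 = 0.00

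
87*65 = 5655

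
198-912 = -714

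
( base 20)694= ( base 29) 323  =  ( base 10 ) 2584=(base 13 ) 123A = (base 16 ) A18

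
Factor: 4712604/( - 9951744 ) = - 2^(- 7)*11^(-1 )*13^1 *17^1* 19^ (-1)*31^(-1 )*1777^1 = -392717/829312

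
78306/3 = 26102 = 26102.00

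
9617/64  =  150 + 17/64 = 150.27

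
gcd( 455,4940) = 65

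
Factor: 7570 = 2^1 * 5^1*757^1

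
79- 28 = 51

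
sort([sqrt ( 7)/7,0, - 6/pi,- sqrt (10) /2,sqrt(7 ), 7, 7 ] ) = [ - 6/pi,-sqrt ( 10 ) /2,0 , sqrt( 7) /7,sqrt(7 ),7,7 ]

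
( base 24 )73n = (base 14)170B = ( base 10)4127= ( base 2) 1000000011111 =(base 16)101F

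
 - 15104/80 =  - 944/5 = -188.80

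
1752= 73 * 24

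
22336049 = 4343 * 5143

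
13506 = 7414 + 6092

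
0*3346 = 0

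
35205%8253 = 2193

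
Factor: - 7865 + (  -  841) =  - 8706=- 2^1  *  3^1*1451^1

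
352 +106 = 458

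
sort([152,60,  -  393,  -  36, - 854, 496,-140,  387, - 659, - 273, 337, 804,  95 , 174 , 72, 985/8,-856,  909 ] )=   [-856,-854, - 659, - 393, - 273, - 140, - 36,60, 72,95, 985/8, 152 , 174, 337,387,  496, 804 , 909 ] 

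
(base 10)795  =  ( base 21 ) 1GI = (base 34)nd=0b1100011011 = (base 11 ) 663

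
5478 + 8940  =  14418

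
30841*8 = 246728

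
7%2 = 1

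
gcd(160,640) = 160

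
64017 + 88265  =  152282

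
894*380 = 339720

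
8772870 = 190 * 46173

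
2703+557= 3260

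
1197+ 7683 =8880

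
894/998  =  447/499 = 0.90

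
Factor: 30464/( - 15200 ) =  - 2^3 * 5^( - 2)*7^1 * 17^1*19^ ( - 1 ) = - 952/475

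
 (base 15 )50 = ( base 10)75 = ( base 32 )2b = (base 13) 5a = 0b1001011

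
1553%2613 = 1553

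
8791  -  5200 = 3591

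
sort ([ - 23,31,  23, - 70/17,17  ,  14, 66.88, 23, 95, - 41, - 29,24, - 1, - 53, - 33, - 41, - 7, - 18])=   [-53, - 41, - 41, - 33, - 29, - 23,  -  18, - 7, - 70/17,-1, 14, 17,  23 , 23,  24, 31,66.88,  95 ]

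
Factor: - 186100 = -2^2*5^2*1861^1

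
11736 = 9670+2066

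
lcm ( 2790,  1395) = 2790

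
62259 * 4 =249036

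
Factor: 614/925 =2^1* 5^( - 2)*37^ (- 1 )*307^1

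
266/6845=266/6845 = 0.04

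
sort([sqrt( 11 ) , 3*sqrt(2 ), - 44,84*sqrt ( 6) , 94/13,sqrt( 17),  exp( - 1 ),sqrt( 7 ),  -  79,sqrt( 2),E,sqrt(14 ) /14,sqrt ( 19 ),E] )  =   [ - 79 ,-44,sqrt( 14 )/14,exp(-1 ), sqrt( 2),sqrt( 7),  E,  E, sqrt( 11), sqrt( 17), 3*sqrt( 2 ),  sqrt( 19), 94/13,84* sqrt( 6)]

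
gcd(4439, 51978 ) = 1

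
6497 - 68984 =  -62487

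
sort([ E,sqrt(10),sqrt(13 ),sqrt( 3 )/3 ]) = [ sqrt(3 )/3, E , sqrt( 10),sqrt( 13 )] 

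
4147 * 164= 680108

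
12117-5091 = 7026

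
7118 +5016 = 12134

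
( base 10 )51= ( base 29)1M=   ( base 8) 63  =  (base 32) 1j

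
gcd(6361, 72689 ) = 1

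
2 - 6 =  - 4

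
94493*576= 54427968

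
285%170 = 115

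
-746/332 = - 3 + 125/166=-2.25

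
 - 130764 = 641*( - 204)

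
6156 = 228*27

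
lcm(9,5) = 45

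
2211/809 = 2211/809 = 2.73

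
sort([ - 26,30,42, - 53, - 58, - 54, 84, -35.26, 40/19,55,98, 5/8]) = [ - 58, - 54, - 53, - 35.26, - 26, 5/8,40/19,30,42, 55,84,98] 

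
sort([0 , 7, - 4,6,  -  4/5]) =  [ - 4, - 4/5, 0,6,7] 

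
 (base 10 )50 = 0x32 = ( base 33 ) 1H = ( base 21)28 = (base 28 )1m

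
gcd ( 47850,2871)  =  957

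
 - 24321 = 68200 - 92521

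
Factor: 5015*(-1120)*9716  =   - 54572828800= - 2^7*5^2*7^2*17^1*59^1*347^1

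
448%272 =176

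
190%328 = 190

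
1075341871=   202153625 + 873188246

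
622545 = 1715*363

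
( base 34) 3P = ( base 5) 1002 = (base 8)177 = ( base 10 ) 127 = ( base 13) 9A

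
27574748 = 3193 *8636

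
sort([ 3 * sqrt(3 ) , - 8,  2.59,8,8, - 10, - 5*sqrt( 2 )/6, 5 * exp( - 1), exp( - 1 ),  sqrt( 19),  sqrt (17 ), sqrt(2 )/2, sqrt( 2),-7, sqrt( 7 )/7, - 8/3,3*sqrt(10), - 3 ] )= [-10,  -  8, - 7,- 3,-8/3,-5*sqrt( 2) /6, exp( - 1), sqrt (7 )/7, sqrt( 2 ) /2, sqrt(  2), 5*exp( - 1), 2.59,sqrt (17),sqrt( 19),3*sqrt(3),8, 8,3 * sqrt( 10 )]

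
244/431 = 244/431 = 0.57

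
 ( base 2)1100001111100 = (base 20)fd8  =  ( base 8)14174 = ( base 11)4789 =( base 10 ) 6268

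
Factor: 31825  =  5^2*19^1*67^1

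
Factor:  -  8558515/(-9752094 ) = 2^ ( - 1 )*3^( - 2) * 5^1*7^1* 11^ ( - 1)*49253^( - 1) *244529^1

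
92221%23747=20980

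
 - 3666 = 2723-6389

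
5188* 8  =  41504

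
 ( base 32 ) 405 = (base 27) 5go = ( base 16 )1005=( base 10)4101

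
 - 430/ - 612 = 215/306= 0.70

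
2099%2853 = 2099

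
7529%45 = 14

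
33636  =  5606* 6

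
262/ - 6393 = - 262/6393  =  - 0.04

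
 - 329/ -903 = 47/129 = 0.36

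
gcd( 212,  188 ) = 4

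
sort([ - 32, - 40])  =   [ - 40,-32] 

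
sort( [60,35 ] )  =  [ 35, 60]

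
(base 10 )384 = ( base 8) 600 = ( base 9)466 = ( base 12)280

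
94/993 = 94/993 = 0.09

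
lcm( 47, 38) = 1786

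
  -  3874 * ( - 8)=30992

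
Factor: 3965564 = 2^2 *971^1 * 1021^1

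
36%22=14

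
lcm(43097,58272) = 4137312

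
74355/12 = 6196 + 1/4 = 6196.25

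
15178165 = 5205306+9972859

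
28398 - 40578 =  - 12180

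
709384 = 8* 88673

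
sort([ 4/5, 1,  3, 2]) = [4/5 , 1, 2, 3] 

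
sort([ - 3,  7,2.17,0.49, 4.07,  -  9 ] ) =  [ - 9, - 3,  0.49,2.17, 4.07, 7 ]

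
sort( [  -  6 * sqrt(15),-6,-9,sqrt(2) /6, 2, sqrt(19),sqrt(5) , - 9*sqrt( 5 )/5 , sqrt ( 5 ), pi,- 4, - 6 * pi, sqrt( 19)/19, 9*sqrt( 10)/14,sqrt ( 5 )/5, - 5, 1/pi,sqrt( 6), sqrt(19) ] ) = [-6*sqrt(15), - 6*pi, - 9, - 6 , - 5, - 9*sqrt( 5)/5,-4, sqrt( 19 ) /19, sqrt( 2)/6, 1/pi, sqrt( 5)/5,2, 9*sqrt(10 ) /14, sqrt(5),  sqrt(5),sqrt(6), pi,sqrt(19), sqrt( 19)]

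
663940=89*7460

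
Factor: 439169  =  643^1*683^1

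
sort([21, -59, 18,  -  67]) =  [ - 67,-59,18,21] 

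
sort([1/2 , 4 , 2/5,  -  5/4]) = [  -  5/4,2/5,  1/2, 4]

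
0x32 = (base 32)1i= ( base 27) 1n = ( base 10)50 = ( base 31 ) 1j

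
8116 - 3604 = 4512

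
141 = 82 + 59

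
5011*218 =1092398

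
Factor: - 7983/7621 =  - 3^2*887^1*7621^( - 1)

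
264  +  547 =811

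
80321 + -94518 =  - 14197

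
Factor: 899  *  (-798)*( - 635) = 455550270  =  2^1*3^1*5^1 * 7^1*19^1*29^1 * 31^1*127^1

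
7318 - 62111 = - 54793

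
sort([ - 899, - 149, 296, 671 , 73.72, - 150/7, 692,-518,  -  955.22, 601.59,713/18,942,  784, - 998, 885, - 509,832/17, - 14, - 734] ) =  [-998,-955.22, - 899, - 734, - 518,  -  509,-149, - 150/7 , - 14,713/18, 832/17,73.72, 296,601.59,671,692, 784,885, 942 ]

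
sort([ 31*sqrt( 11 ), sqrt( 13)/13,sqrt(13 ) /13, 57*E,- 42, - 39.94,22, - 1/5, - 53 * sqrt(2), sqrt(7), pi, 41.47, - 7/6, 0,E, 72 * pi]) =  [ - 53 * sqrt( 2), - 42, - 39.94,  -  7/6, - 1/5,  0, sqrt(13)/13,  sqrt(13)/13, sqrt(7), E,pi, 22, 41.47 , 31*sqrt( 11 ), 57*E, 72 *pi]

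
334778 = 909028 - 574250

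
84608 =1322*64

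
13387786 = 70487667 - 57099881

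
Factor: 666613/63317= 233^1*2861^1*63317^( - 1 ) 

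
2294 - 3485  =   - 1191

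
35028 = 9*3892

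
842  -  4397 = - 3555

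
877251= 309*2839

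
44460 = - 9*(  -  4940 ) 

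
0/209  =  0   =  0.00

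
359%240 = 119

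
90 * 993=89370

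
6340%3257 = 3083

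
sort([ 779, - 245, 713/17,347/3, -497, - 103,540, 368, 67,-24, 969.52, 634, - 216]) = [ - 497, - 245, - 216, - 103, -24, 713/17, 67,347/3, 368,540,634, 779,969.52] 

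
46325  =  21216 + 25109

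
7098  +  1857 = 8955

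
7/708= 7/708 = 0.01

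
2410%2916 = 2410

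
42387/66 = 642+5/22 = 642.23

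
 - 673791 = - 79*8529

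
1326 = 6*221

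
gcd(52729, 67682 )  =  787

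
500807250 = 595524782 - 94717532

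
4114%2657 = 1457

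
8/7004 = 2/1751 = 0.00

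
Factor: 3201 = 3^1*11^1 * 97^1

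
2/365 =2/365 =0.01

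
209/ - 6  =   - 35+1/6= - 34.83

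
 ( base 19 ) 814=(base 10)2911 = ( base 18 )8HD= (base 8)5537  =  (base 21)6cd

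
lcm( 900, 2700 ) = 2700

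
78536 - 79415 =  - 879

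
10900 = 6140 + 4760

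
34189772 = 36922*926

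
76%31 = 14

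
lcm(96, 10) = 480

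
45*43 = 1935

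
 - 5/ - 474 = 5/474 = 0.01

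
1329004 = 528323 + 800681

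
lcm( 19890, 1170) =19890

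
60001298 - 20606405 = 39394893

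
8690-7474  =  1216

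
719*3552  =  2553888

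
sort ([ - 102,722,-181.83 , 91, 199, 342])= [  -  181.83,-102,91,199, 342,722 ]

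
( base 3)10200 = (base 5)344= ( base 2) 1100011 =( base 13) 78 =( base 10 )99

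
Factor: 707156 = 2^2*176789^1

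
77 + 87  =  164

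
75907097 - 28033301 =47873796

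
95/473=95/473  =  0.20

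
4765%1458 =391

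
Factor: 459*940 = 431460 = 2^2*3^3*5^1*17^1*47^1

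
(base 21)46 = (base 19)4e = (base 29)33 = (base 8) 132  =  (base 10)90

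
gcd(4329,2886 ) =1443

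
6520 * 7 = 45640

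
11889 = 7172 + 4717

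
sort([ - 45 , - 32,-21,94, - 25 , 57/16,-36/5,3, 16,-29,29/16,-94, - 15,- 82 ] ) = [-94, -82, - 45, -32, - 29, - 25, - 21, -15,-36/5,29/16,3, 57/16, 16,94]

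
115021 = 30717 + 84304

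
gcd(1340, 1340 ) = 1340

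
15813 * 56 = 885528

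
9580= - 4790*( - 2)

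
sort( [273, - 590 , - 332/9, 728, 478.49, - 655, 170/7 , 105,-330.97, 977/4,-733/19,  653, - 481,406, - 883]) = [-883, - 655,-590, - 481,-330.97, - 733/19, - 332/9, 170/7,105,977/4, 273, 406, 478.49,653, 728 ]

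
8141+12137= 20278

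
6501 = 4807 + 1694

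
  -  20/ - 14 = 10/7= 1.43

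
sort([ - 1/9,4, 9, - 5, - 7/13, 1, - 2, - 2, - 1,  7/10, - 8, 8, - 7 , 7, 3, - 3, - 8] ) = [-8, - 8, - 7,- 5, - 3, - 2, - 2,-1, - 7/13, - 1/9 , 7/10, 1, 3,4 , 7, 8,9 ] 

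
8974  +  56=9030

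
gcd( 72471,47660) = 1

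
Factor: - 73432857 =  - 3^1*2711^1 * 9029^1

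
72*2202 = 158544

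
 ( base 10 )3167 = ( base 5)100132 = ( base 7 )12143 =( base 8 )6137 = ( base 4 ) 301133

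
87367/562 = 155 + 257/562 = 155.46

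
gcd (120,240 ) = 120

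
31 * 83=2573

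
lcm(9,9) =9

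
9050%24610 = 9050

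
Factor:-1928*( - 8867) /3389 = 2^3*241^1 * 3389^( - 1 )*8867^1   =  17095576/3389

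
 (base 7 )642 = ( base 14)192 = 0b101000100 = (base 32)a4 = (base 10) 324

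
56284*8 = 450272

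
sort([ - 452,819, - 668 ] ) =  [-668, - 452 , 819 ]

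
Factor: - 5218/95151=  - 2^1 * 3^( - 1 ) * 7^( - 1)*23^( - 1 )*197^( - 1) * 2609^1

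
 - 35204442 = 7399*( - 4758 ) 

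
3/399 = 1/133 = 0.01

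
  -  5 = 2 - 7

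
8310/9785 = 1662/1957  =  0.85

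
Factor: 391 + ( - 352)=3^1*13^1 = 39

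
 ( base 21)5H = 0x7A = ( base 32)3q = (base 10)122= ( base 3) 11112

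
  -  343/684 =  - 343/684= -  0.50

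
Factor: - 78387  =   - 3^1*17^1*29^1 *53^1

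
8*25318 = 202544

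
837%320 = 197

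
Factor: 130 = 2^1 * 5^1*13^1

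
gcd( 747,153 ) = 9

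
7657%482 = 427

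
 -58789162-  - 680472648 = 621683486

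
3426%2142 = 1284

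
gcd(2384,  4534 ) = 2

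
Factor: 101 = 101^1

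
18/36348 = 3/6058 = 0.00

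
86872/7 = 86872/7= 12410.29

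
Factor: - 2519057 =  - 941^1*2677^1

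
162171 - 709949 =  - 547778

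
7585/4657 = 7585/4657 = 1.63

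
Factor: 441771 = 3^1 * 11^2 * 1217^1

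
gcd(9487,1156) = 1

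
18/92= 9/46 = 0.20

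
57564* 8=460512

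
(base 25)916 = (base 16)1618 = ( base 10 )5656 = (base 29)6l1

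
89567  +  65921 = 155488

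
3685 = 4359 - 674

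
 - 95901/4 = - 23976 + 3/4 = -23975.25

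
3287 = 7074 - 3787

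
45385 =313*145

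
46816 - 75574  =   - 28758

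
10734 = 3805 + 6929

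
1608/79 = 1608/79 = 20.35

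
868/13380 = 217/3345 =0.06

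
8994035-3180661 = 5813374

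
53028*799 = 42369372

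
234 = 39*6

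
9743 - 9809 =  - 66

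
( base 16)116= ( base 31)8u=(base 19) EC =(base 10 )278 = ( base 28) 9q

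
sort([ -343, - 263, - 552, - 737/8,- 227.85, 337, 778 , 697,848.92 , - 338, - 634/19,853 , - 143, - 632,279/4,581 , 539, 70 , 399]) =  [ - 632, - 552 , - 343,- 338, - 263, - 227.85,-143, - 737/8, - 634/19, 279/4,70, 337, 399,539,  581, 697,778 , 848.92 , 853]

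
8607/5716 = 1 + 2891/5716 = 1.51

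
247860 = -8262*( - 30)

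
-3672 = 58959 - 62631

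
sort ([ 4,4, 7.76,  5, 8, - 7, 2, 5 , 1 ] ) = [ - 7,1,2, 4 , 4, 5,5, 7.76,8]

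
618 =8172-7554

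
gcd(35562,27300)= 6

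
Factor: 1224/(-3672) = - 3^(-1) = -1/3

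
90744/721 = 125 + 619/721 = 125.86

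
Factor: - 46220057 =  - 13^1*383^1 * 9283^1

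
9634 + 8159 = 17793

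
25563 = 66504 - 40941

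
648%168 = 144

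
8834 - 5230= 3604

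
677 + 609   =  1286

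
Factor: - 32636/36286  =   - 16318/18143 = - 2^1* 41^1 * 199^1 * 18143^( - 1)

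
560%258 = 44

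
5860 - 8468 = - 2608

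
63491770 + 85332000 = 148823770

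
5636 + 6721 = 12357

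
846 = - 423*( - 2 )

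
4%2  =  0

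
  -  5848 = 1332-7180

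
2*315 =630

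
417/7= 417/7= 59.57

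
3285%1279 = 727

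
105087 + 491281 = 596368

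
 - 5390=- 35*154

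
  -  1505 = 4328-5833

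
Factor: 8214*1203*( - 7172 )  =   - 2^3*3^2*11^1 * 37^2*163^1*401^1 = - 70869702024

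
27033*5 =135165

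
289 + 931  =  1220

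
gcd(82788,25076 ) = 4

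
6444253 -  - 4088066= 10532319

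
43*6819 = 293217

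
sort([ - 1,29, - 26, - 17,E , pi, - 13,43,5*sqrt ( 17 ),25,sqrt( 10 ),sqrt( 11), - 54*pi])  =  [ - 54*pi, - 26, - 17, - 13, - 1,E, pi,sqrt( 10),sqrt ( 11 ), 5*sqrt( 17),  25,29 , 43]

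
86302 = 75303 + 10999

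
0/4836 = 0 = 0.00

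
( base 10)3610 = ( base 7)13345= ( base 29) 48E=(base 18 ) b2a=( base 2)111000011010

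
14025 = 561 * 25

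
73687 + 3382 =77069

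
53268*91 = 4847388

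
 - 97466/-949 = 97466/949 = 102.70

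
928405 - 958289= - 29884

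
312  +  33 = 345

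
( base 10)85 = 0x55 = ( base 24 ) 3D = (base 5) 320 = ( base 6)221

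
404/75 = 404/75 = 5.39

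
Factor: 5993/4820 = 2^( - 2) * 5^( - 1 )*13^1 * 241^( - 1)*461^1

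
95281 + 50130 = 145411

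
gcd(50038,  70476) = 2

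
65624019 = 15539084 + 50084935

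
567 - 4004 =  -  3437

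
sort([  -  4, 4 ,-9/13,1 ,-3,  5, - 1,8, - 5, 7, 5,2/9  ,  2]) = [ - 5 , - 4 , - 3, - 1,-9/13,2/9,1,2, 4 , 5, 5,7,8 ] 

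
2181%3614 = 2181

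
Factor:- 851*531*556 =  - 2^2 *3^2*23^1*37^1 *59^1 * 139^1= - 251245836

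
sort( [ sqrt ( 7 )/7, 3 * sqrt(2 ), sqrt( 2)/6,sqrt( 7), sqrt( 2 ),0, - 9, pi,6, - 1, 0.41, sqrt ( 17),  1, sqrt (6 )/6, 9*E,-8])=[ - 9,-8 , - 1,0,sqrt (2)/6,sqrt (7)/7, sqrt (6)/6,0.41, 1, sqrt(2 ), sqrt(7 ), pi, sqrt ( 17),  3*sqrt (2),6,9*E]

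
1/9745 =1/9745 = 0.00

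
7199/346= 20 + 279/346  =  20.81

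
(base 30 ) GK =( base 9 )615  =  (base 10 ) 500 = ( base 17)1C7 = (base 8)764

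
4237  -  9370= - 5133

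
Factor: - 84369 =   -  3^1*28123^1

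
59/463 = 59/463 = 0.13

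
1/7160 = 1/7160 = 0.00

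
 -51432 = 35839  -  87271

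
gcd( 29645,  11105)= 5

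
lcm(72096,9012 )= 72096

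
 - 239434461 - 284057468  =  -523491929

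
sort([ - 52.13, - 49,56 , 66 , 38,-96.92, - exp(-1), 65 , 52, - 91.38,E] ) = [-96.92, - 91.38, - 52.13, - 49, - exp(- 1 ),  E,38,52, 56, 65,66]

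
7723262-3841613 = 3881649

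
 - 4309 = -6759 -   -  2450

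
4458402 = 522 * 8541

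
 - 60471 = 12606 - 73077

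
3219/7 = 3219/7 = 459.86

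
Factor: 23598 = 2^1*3^3 * 19^1*23^1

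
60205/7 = 8600 + 5/7 = 8600.71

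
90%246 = 90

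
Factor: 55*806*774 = 2^2*3^2*5^1*11^1*13^1*31^1*43^1 = 34311420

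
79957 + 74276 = 154233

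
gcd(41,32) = 1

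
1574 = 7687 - 6113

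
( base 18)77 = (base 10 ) 133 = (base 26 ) 53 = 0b10000101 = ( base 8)205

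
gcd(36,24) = 12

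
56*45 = 2520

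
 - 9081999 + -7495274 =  - 16577273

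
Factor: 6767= 67^1*101^1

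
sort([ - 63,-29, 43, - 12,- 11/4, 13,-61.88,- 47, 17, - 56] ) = [ - 63,  -  61.88,-56, - 47, -29,-12, - 11/4, 13,17, 43] 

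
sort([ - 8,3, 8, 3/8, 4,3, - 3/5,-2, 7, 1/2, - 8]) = [  -  8,  -  8, - 2, - 3/5, 3/8,1/2, 3,  3,4,7, 8]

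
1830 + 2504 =4334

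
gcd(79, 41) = 1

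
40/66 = 20/33 = 0.61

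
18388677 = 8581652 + 9807025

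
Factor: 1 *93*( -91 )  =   - 3^1 * 7^1*13^1*31^1 = -8463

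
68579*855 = 58635045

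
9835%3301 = 3233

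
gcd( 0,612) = 612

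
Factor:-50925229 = - 137^1*503^1*739^1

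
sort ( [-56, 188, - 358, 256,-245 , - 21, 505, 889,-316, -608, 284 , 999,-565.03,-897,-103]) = [ - 897,-608, - 565.03,-358 , - 316, - 245,-103 , - 56, - 21,188, 256, 284, 505, 889, 999 ] 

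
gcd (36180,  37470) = 30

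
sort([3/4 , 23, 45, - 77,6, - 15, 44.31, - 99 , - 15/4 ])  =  [ - 99, - 77 , - 15, - 15/4, 3/4, 6, 23,44.31,45 ]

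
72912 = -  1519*(-48 ) 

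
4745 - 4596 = 149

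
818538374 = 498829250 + 319709124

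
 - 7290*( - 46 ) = 335340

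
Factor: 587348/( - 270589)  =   - 2^2*11^( - 1)*17^(-1)*1447^( -1)*146837^1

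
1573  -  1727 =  - 154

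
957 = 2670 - 1713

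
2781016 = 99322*28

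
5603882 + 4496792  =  10100674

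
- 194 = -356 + 162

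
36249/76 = 476 + 73/76 = 476.96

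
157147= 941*167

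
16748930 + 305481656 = 322230586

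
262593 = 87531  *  3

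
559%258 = 43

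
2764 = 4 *691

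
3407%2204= 1203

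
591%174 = 69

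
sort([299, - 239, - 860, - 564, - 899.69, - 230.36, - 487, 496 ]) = [ - 899.69, - 860, - 564, - 487, - 239, - 230.36,299, 496]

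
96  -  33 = 63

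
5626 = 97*58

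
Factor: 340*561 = 190740 = 2^2*3^1*5^1*11^1*17^2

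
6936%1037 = 714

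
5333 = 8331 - 2998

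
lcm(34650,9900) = 69300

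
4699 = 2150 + 2549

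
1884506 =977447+907059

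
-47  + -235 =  - 282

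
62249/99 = 5659/9 = 628.78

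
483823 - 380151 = 103672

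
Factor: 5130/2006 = 3^3* 5^1*17^(-1 ) *19^1*59^( - 1 )= 2565/1003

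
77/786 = 77/786=0.10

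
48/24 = 2 = 2.00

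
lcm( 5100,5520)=469200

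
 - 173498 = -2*86749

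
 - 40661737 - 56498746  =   - 97160483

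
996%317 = 45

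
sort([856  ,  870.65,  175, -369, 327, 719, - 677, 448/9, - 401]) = [ - 677, -401,-369 , 448/9, 175,327, 719,856,870.65]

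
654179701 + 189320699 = 843500400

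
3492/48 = 291/4 = 72.75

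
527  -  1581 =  - 1054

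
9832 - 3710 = 6122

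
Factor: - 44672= -2^7*349^1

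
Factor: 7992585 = 3^2*5^1*47^1*3779^1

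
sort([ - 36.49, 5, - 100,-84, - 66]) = [ - 100, -84, - 66,-36.49,5 ]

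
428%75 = 53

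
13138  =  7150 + 5988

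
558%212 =134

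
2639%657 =11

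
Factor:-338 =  - 2^1 * 13^2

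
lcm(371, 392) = 20776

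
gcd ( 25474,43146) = 94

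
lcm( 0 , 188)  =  0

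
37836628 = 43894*862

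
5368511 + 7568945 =12937456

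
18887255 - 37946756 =  -  19059501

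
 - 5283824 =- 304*17381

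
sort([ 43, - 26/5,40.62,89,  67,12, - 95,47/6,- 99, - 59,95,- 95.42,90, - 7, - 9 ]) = [ - 99,-95.42, - 95, -59,- 9,-7, - 26/5,47/6,12,  40.62,43,67, 89, 90,  95]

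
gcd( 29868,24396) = 228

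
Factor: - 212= - 2^2*53^1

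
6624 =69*96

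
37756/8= 9439/2 = 4719.50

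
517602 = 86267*6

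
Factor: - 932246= -2^1*  7^1 *17^1*3917^1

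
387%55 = 2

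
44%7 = 2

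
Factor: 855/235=3^2*19^1*47^(-1 ) = 171/47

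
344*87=29928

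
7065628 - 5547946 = 1517682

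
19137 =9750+9387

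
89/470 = 89/470 = 0.19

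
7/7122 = 7/7122=0.00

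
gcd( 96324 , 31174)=2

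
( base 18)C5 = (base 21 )ab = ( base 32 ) 6t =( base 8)335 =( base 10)221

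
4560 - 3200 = 1360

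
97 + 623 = 720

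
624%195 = 39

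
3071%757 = 43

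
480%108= 48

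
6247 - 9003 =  - 2756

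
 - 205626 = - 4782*43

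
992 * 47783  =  47400736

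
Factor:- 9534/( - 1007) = 2^1*3^1*7^1*19^( - 1)*53^( - 1)*227^1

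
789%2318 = 789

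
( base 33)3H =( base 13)8C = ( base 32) 3k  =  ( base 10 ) 116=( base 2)1110100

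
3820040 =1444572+2375468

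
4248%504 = 216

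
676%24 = 4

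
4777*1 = 4777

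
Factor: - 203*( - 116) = 23548 = 2^2*7^1*29^2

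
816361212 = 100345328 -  -716015884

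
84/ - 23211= - 28/7737=- 0.00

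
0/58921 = 0 = 0.00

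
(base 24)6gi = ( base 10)3858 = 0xF12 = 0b111100010010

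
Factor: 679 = 7^1*97^1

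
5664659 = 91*62249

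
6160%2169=1822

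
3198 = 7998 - 4800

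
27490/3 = 9163 + 1/3  =  9163.33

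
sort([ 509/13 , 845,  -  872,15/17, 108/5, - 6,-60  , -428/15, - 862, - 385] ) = [ - 872, - 862,-385, - 60, - 428/15, - 6 , 15/17 , 108/5,509/13,845] 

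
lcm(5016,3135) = 25080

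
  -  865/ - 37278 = 865/37278 = 0.02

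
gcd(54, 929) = 1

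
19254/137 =140 + 74/137 = 140.54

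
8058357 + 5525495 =13583852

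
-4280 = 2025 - 6305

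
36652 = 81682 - 45030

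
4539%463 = 372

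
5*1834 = 9170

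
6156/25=246 + 6/25 = 246.24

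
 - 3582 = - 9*398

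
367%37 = 34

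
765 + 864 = 1629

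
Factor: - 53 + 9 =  - 44 = - 2^2 * 11^1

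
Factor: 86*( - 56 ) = - 4816 = - 2^4*7^1*43^1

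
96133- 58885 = 37248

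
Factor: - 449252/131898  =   - 224626/65949= - 2^1*3^( - 1 )*13^( - 1) *19^( - 1 )*31^1*89^( - 1 ) * 3623^1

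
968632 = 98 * 9884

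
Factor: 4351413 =3^1 * 11^1*131861^1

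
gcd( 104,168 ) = 8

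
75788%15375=14288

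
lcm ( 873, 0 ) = 0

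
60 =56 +4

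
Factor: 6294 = 2^1*3^1*1049^1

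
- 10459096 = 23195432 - 33654528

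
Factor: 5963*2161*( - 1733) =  - 67^1 * 89^1* 1733^1 * 2161^1 = - 22331512519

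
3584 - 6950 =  - 3366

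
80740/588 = 20185/147 = 137.31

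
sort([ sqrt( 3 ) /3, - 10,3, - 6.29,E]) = [ - 10,  -  6.29,sqrt( 3 )/3,E,3 ] 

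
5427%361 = 12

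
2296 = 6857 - 4561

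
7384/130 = 56 + 4/5 = 56.80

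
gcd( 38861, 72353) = 1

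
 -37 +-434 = -471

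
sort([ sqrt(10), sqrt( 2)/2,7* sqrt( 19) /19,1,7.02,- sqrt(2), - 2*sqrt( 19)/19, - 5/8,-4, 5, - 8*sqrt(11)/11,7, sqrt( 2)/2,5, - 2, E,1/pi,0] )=[-4 , - 8*sqrt ( 11)/11, - 2, - sqrt(2),-5/8,- 2 * sqrt( 19)/19,0,1/pi,sqrt(2)/2, sqrt( 2)/2, 1,7*sqrt( 19 )/19, E,sqrt( 10),5,5,7,7.02 ] 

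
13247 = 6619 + 6628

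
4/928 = 1/232=0.00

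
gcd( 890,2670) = 890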